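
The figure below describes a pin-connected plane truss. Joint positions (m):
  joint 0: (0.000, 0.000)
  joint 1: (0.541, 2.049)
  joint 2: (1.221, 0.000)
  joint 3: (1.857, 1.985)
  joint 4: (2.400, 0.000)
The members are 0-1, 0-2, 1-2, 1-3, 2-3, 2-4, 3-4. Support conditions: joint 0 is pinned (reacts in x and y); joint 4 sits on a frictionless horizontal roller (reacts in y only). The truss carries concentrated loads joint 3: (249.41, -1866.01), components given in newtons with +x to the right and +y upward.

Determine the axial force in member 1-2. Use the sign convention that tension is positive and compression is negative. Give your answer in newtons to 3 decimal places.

N=5 nodes, M=7 members, R=3 reactions → 2N=10, M+R=10
member 0 (0-1): L=2.1192, (cx,cy)=(0.2553,0.9669)
member 1 (0-2): L=1.2210, (cx,cy)=(1.0000,0.0000)
member 2 (1-2): L=2.1589, (cx,cy)=(0.3150,-0.9491)
member 3 (1-3): L=1.3176, (cx,cy)=(0.9988,-0.0486)
member 4 (2-3): L=2.0844, (cx,cy)=(0.3051,0.9523)
member 5 (2-4): L=1.1790, (cx,cy)=(1.0000,0.0000)
member 6 (3-4): L=2.0579, (cx,cy)=(0.2639,-0.9646)
solve A·x = −loads:
  F[0-1] = -223.3007 N (compression)
  F[0-2] = +306.4148 N (tension)
  F[1-2] = +234.1814 N (tension)
  F[1-3] = -130.9211 N (compression)
  F[2-3] = -233.3912 N (compression)
  F[2-4] = +451.3898 N (tension)
  F[3-4] = -1710.7336 N (compression)
  Rx@0 = -249.4100 N
  Ry@0 = +215.9019 N
  Ry@4 = +1650.1081 N

234.181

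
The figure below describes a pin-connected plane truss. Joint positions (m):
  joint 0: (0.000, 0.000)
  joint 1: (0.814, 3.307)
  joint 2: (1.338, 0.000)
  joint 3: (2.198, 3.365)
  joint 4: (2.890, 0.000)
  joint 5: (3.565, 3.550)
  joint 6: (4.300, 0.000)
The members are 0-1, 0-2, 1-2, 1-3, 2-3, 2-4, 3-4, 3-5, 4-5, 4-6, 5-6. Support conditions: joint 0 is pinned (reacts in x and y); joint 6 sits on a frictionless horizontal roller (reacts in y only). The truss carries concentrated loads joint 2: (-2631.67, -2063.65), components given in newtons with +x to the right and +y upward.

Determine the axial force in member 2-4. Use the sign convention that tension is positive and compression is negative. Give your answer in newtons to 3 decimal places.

401.117

N=7 nodes, M=11 members, R=3 reactions → 2N=14, M+R=14
member 0 (0-1): L=3.4057, (cx,cy)=(0.2390,0.9710)
member 1 (0-2): L=1.3380, (cx,cy)=(1.0000,0.0000)
member 2 (1-2): L=3.3483, (cx,cy)=(0.1565,-0.9877)
member 3 (1-3): L=1.3852, (cx,cy)=(0.9991,0.0419)
member 4 (2-3): L=3.4732, (cx,cy)=(0.2476,0.9689)
member 5 (2-4): L=1.5520, (cx,cy)=(1.0000,0.0000)
member 6 (3-4): L=3.4354, (cx,cy)=(0.2014,-0.9795)
member 7 (3-5): L=1.3795, (cx,cy)=(0.9910,0.1341)
member 8 (4-5): L=3.6136, (cx,cy)=(0.1868,0.9824)
member 9 (4-6): L=1.4100, (cx,cy)=(1.0000,0.0000)
member 10 (5-6): L=3.6253, (cx,cy)=(0.2027,-0.9792)
solve A·x = −loads:
  F[0-1] = -1463.9486 N (compression)
  F[0-2] = -2281.7709 N (compression)
  F[1-2] = +1415.0108 N (tension)
  F[1-3] = -571.8489 N (compression)
  F[2-3] = +687.4838 N (tension)
  F[2-4] = +401.1173 N (tension)
  F[3-4] = -691.7373 N (compression)
  F[3-5] = -264.1662 N (compression)
  F[4-5] = +689.6978 N (tension)
  F[4-6] = +132.9483 N (tension)
  F[5-6] = -655.7496 N (compression)
  Rx@0 = +2631.6700 N
  Ry@0 = +1421.5189 N
  Ry@6 = +642.1311 N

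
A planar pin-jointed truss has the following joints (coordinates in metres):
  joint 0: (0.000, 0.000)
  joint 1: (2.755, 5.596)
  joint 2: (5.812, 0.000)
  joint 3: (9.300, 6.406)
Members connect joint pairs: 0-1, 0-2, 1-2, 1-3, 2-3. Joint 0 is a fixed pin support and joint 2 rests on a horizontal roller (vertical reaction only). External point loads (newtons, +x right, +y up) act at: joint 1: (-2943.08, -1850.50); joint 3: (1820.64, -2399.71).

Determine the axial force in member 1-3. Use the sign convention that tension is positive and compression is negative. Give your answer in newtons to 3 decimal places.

N=4 nodes, M=5 members, R=3 reactions → 2N=8, M+R=8
member 0 (0-1): L=6.2374, (cx,cy)=(0.4417,0.8972)
member 1 (0-2): L=5.8120, (cx,cy)=(1.0000,0.0000)
member 2 (1-2): L=6.3766, (cx,cy)=(0.4794,-0.8776)
member 3 (1-3): L=6.5949, (cx,cy)=(0.9924,0.1228)
member 4 (2-3): L=7.2940, (cx,cy)=(0.4782,0.8783)
solve A·x = −loads:
  F[0-1] = -401.4403 N (compression)
  F[0-2] = -945.1278 N (compression)
  F[1-2] = -1225.3466 N (compression)
  F[1-3] = +3378.7959 N (tension)
  F[2-3] = -3204.8892 N (compression)
  Rx@0 = +1122.4400 N
  Ry@0 = +360.1593 N
  Ry@2 = +3890.0507 N

3378.796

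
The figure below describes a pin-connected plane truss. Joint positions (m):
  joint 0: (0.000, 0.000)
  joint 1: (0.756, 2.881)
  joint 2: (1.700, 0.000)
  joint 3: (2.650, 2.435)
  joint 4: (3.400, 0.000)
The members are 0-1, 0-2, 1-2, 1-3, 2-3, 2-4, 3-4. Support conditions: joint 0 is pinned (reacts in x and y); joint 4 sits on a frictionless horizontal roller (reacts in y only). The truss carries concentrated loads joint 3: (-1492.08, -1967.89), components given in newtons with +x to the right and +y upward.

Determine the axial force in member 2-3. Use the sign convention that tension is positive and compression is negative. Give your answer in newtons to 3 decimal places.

N=5 nodes, M=7 members, R=3 reactions → 2N=10, M+R=10
member 0 (0-1): L=2.9785, (cx,cy)=(0.2538,0.9673)
member 1 (0-2): L=1.7000, (cx,cy)=(1.0000,0.0000)
member 2 (1-2): L=3.0317, (cx,cy)=(0.3114,-0.9503)
member 3 (1-3): L=1.9458, (cx,cy)=(0.9734,-0.2292)
member 4 (2-3): L=2.6138, (cx,cy)=(0.3635,0.9316)
member 5 (2-4): L=1.7000, (cx,cy)=(1.0000,0.0000)
member 6 (3-4): L=2.5479, (cx,cy)=(0.2944,-0.9557)
solve A·x = −loads:
  F[0-1] = -1553.5610 N (compression)
  F[0-2] = -1097.7618 N (compression)
  F[1-2] = +1819.3898 N (tension)
  F[1-3] = -987.1106 N (compression)
  F[2-3] = -1855.8670 N (compression)
  F[2-4] = +143.2867 N (tension)
  F[3-4] = -486.7708 N (compression)
  Rx@0 = +1492.0800 N
  Ry@0 = +1502.6860 N
  Ry@4 = +465.2040 N

-1855.867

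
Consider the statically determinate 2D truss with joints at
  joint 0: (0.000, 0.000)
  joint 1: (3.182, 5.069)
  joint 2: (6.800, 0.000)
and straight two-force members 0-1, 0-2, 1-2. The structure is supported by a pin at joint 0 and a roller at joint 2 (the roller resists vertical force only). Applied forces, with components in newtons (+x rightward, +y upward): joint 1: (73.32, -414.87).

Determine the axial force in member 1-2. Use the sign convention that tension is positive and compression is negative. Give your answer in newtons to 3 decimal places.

-305.662

N=3 nodes, M=3 members, R=3 reactions → 2N=6, M+R=6
member 0 (0-1): L=5.9850, (cx,cy)=(0.5317,0.8470)
member 1 (0-2): L=6.8000, (cx,cy)=(1.0000,0.0000)
member 2 (1-2): L=6.2277, (cx,cy)=(0.5809,-0.8139)
solve A·x = −loads:
  F[0-1] = -196.0902 N (compression)
  F[0-2] = +177.5743 N (tension)
  F[1-2] = -305.6621 N (compression)
  Rx@0 = -73.3200 N
  Ry@0 = +166.0795 N
  Ry@2 = +248.7905 N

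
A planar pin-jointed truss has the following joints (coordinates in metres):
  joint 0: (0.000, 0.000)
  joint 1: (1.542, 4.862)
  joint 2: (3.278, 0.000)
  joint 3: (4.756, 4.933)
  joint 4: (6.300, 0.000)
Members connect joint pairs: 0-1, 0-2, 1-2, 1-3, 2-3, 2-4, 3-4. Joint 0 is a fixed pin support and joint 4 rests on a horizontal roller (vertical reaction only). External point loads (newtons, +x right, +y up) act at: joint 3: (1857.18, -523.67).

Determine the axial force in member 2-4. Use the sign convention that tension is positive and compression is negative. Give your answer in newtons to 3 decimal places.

N=5 nodes, M=7 members, R=3 reactions → 2N=10, M+R=10
member 0 (0-1): L=5.1007, (cx,cy)=(0.3023,0.9532)
member 1 (0-2): L=3.2780, (cx,cy)=(1.0000,0.0000)
member 2 (1-2): L=5.1626, (cx,cy)=(0.3363,-0.9418)
member 3 (1-3): L=3.2148, (cx,cy)=(0.9998,0.0221)
member 4 (2-3): L=5.1497, (cx,cy)=(0.2870,0.9579)
member 5 (2-4): L=3.0220, (cx,cy)=(1.0000,0.0000)
member 6 (3-4): L=5.1690, (cx,cy)=(0.2987,-0.9543)
solve A·x = −loads:
  F[0-1] = +1390.9450 N (tension)
  F[0-2] = +1436.6787 N (tension)
  F[1-2] = -1387.0378 N (compression)
  F[1-3] = +887.1268 N (tension)
  F[2-3] = +1363.6394 N (tension)
  F[2-4] = +578.8922 N (tension)
  F[3-4] = -1938.0093 N (compression)
  Rx@0 = -1857.1800 N
  Ry@0 = -1325.8607 N
  Ry@4 = +1849.5307 N

578.892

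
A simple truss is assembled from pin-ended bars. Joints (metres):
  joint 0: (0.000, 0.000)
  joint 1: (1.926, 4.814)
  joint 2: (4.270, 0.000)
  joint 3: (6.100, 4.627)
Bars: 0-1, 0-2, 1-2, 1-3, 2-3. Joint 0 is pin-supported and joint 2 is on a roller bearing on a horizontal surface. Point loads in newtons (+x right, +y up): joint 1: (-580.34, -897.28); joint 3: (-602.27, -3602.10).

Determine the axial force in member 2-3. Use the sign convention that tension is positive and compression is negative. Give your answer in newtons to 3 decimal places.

-3834.665

N=4 nodes, M=5 members, R=3 reactions → 2N=8, M+R=8
member 0 (0-1): L=5.1850, (cx,cy)=(0.3715,0.9285)
member 1 (0-2): L=4.2700, (cx,cy)=(1.0000,0.0000)
member 2 (1-2): L=5.3543, (cx,cy)=(0.4378,-0.8991)
member 3 (1-3): L=4.1782, (cx,cy)=(0.9990,-0.0448)
member 4 (2-3): L=4.9757, (cx,cy)=(0.3678,0.9299)
solve A·x = −loads:
  F[0-1] = -275.4058 N (compression)
  F[0-2] = -1080.3085 N (compression)
  F[1-2] = -753.8576 N (compression)
  F[1-3] = +808.8698 N (tension)
  F[2-3] = -3834.6652 N (compression)
  Rx@0 = +1182.6100 N
  Ry@0 = +255.7006 N
  Ry@2 = +4243.6794 N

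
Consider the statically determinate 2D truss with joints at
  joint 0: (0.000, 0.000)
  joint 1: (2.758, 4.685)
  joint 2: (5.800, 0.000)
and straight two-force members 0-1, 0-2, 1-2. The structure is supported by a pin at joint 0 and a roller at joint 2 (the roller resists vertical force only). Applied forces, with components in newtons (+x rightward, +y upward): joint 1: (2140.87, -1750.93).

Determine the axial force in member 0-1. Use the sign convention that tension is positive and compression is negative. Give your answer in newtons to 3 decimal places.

N=3 nodes, M=3 members, R=3 reactions → 2N=6, M+R=6
member 0 (0-1): L=5.4365, (cx,cy)=(0.5073,0.8618)
member 1 (0-2): L=5.8000, (cx,cy)=(1.0000,0.0000)
member 2 (1-2): L=5.5860, (cx,cy)=(0.5446,-0.8387)
solve A·x = −loads:
  F[0-1] = +941.0624 N (tension)
  F[0-2] = +1663.4601 N (tension)
  F[1-2] = -3054.5785 N (compression)
  Rx@0 = -2140.8700 N
  Ry@0 = -810.9736 N
  Ry@2 = +2561.9036 N

941.062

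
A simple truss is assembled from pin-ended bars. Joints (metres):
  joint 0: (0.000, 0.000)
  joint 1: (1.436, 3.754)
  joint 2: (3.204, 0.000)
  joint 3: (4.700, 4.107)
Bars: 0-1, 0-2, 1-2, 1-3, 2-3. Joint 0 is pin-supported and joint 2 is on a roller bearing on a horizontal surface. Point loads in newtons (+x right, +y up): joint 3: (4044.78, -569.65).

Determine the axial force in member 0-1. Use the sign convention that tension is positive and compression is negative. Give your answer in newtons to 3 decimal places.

N=4 nodes, M=5 members, R=3 reactions → 2N=8, M+R=8
member 0 (0-1): L=4.0193, (cx,cy)=(0.3573,0.9340)
member 1 (0-2): L=3.2040, (cx,cy)=(1.0000,0.0000)
member 2 (1-2): L=4.1495, (cx,cy)=(0.4261,-0.9047)
member 3 (1-3): L=3.2830, (cx,cy)=(0.9942,0.1075)
member 4 (2-3): L=4.3710, (cx,cy)=(0.3423,0.9396)
solve A·x = −loads:
  F[0-1] = +5835.9007 N (tension)
  F[0-2] = +1959.7415 N (tension)
  F[1-2] = -5495.7965 N (compression)
  F[1-3] = +4452.4756 N (tension)
  F[2-3] = -1115.7774 N (compression)
  Rx@0 = -4044.7800 N
  Ry@0 = -5450.7203 N
  Ry@2 = +6020.3703 N

5835.901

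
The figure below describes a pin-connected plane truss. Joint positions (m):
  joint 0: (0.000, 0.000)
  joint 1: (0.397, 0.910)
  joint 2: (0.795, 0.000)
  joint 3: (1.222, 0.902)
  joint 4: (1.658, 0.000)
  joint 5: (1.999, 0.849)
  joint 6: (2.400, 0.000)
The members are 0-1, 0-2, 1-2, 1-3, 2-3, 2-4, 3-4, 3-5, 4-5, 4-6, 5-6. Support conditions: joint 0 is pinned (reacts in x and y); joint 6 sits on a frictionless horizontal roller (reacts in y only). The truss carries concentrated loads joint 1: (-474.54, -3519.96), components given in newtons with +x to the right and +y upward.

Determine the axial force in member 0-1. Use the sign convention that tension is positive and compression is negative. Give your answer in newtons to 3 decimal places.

-3401.398

N=7 nodes, M=11 members, R=3 reactions → 2N=14, M+R=14
member 0 (0-1): L=0.9928, (cx,cy)=(0.3999,0.9166)
member 1 (0-2): L=0.7950, (cx,cy)=(1.0000,0.0000)
member 2 (1-2): L=0.9932, (cx,cy)=(0.4007,-0.9162)
member 3 (1-3): L=0.8250, (cx,cy)=(1.0000,-0.0097)
member 4 (2-3): L=0.9980, (cx,cy)=(0.4279,0.9038)
member 5 (2-4): L=0.8630, (cx,cy)=(1.0000,0.0000)
member 6 (3-4): L=1.0018, (cx,cy)=(0.4352,-0.9003)
member 7 (3-5): L=0.7788, (cx,cy)=(0.9977,-0.0681)
member 8 (4-5): L=0.9149, (cx,cy)=(0.3727,0.9279)
member 9 (4-6): L=0.7420, (cx,cy)=(1.0000,0.0000)
member 10 (5-6): L=0.9389, (cx,cy)=(0.4271,-0.9042)
solve A·x = −loads:
  F[0-1] = -3401.3984 N (compression)
  F[0-2] = +885.5688 N (tension)
  F[1-2] = -431.5853 N (compression)
  F[1-3] = -712.6604 N (compression)
  F[2-3] = +437.4890 N (tension)
  F[2-4] = +525.4380 N (tension)
  F[3-4] = -420.9376 N (compression)
  F[3-5] = -343.0431 N (compression)
  F[4-5] = +408.4121 N (tension)
  F[4-6] = +190.0288 N (tension)
  F[5-6] = -444.9501 N (compression)
  Rx@0 = +474.5400 N
  Ry@0 = +3117.6297 N
  Ry@6 = +402.3303 N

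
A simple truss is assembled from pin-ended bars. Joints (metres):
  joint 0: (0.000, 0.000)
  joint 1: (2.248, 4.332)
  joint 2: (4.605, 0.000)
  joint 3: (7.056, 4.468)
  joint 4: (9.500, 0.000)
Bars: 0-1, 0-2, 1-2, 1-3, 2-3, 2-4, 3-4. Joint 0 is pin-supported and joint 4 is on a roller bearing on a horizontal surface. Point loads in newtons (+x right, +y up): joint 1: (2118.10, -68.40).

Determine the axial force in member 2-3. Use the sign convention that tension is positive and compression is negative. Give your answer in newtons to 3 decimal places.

1155.354

N=5 nodes, M=7 members, R=3 reactions → 2N=10, M+R=10
member 0 (0-1): L=4.8805, (cx,cy)=(0.4606,0.8876)
member 1 (0-2): L=4.6050, (cx,cy)=(1.0000,0.0000)
member 2 (1-2): L=4.9317, (cx,cy)=(0.4779,-0.8784)
member 3 (1-3): L=4.8099, (cx,cy)=(0.9996,0.0283)
member 4 (2-3): L=5.0961, (cx,cy)=(0.4810,0.8767)
member 5 (2-4): L=4.8950, (cx,cy)=(1.0000,0.0000)
member 6 (3-4): L=5.0928, (cx,cy)=(0.4799,-0.8773)
solve A·x = −loads:
  F[0-1] = +1029.3301 N (tension)
  F[0-2] = +1643.9862 N (tension)
  F[1-2] = -1153.1798 N (compression)
  F[1-3] = -1093.2859 N (compression)
  F[2-3] = +1155.3541 N (tension)
  F[2-4] = +537.1763 N (tension)
  F[3-4] = -1119.3567 N (compression)
  Rx@0 = -2118.1000 N
  Ry@0 = -913.6392 N
  Ry@4 = +982.0392 N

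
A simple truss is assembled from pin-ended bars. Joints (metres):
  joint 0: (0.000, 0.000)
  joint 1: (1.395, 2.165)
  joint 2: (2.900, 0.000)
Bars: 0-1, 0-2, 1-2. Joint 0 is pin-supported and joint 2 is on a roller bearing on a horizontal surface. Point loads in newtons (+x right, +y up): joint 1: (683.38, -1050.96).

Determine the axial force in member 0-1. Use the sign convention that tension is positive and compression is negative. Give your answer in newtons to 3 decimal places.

-41.914

N=3 nodes, M=3 members, R=3 reactions → 2N=6, M+R=6
member 0 (0-1): L=2.5755, (cx,cy)=(0.5416,0.8406)
member 1 (0-2): L=2.9000, (cx,cy)=(1.0000,0.0000)
member 2 (1-2): L=2.6367, (cx,cy)=(0.5708,-0.8211)
solve A·x = −loads:
  F[0-1] = -41.9142 N (compression)
  F[0-2] = +706.0824 N (tension)
  F[1-2] = -1237.0338 N (compression)
  Rx@0 = -683.3800 N
  Ry@0 = +35.2335 N
  Ry@2 = +1015.7265 N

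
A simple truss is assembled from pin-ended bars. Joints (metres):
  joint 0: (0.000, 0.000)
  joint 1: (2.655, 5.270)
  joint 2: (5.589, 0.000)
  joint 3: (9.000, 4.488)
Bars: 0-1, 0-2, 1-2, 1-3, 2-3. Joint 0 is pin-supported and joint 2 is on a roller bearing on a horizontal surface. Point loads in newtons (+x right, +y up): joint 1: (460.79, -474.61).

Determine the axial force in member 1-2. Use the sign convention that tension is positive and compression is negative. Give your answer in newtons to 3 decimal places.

-755.333

N=4 nodes, M=5 members, R=3 reactions → 2N=8, M+R=8
member 0 (0-1): L=5.9010, (cx,cy)=(0.4499,0.8931)
member 1 (0-2): L=5.5890, (cx,cy)=(1.0000,0.0000)
member 2 (1-2): L=6.0317, (cx,cy)=(0.4864,-0.8737)
member 3 (1-3): L=6.3930, (cx,cy)=(0.9925,-0.1223)
member 4 (2-3): L=5.6371, (cx,cy)=(0.6051,0.7962)
solve A·x = −loads:
  F[0-1] = +207.5304 N (tension)
  F[0-2] = +367.4173 N (tension)
  F[1-2] = -755.3328 N (compression)
  F[1-3] = +0.0000 N (tension)
  F[2-3] = -0.0000 N (compression)
  Rx@0 = -460.7900 N
  Ry@0 = -185.3386 N
  Ry@2 = +659.9486 N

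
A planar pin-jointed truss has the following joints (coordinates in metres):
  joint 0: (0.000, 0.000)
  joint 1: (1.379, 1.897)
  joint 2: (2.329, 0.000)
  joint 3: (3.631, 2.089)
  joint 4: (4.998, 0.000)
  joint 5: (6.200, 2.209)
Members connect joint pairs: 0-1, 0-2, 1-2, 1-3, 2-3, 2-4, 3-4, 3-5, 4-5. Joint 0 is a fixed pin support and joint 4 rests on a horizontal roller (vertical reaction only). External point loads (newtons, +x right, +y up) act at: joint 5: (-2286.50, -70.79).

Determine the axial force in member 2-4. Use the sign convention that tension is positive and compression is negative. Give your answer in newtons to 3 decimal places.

-559.550

N=6 nodes, M=9 members, R=3 reactions → 2N=12, M+R=12
member 0 (0-1): L=2.3453, (cx,cy)=(0.5880,0.8089)
member 1 (0-2): L=2.3290, (cx,cy)=(1.0000,0.0000)
member 2 (1-2): L=2.1216, (cx,cy)=(0.4478,-0.8941)
member 3 (1-3): L=2.2602, (cx,cy)=(0.9964,0.0849)
member 4 (2-3): L=2.4615, (cx,cy)=(0.5289,0.8487)
member 5 (2-4): L=2.6690, (cx,cy)=(1.0000,0.0000)
member 6 (3-4): L=2.4965, (cx,cy)=(0.5476,-0.8368)
member 7 (3-5): L=2.5718, (cx,cy)=(0.9989,0.0467)
member 8 (4-5): L=2.5149, (cx,cy)=(0.4780,0.8784)
solve A·x = −loads:
  F[0-1] = -1228.3323 N (compression)
  F[0-2] = -1564.2477 N (compression)
  F[1-2] = +999.6321 N (tension)
  F[1-3] = -1174.1108 N (compression)
  F[2-3] = -1053.2083 N (compression)
  F[2-4] = -559.5498 N (compression)
  F[3-4] = +1058.6148 N (tension)
  F[3-5] = -2309.1228 N (compression)
  F[4-5] = +42.0699 N (tension)
  Rx@0 = +2286.5000 N
  Ry@0 = +993.5552 N
  Ry@4 = -922.7652 N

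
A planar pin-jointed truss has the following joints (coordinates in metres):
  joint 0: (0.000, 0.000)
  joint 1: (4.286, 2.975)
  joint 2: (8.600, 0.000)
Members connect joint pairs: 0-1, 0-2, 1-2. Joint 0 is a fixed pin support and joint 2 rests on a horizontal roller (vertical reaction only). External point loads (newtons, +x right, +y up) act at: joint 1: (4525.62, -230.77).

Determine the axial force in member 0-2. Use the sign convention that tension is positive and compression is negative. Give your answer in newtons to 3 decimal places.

N=3 nodes, M=3 members, R=3 reactions → 2N=6, M+R=6
member 0 (0-1): L=5.2173, (cx,cy)=(0.8215,0.5702)
member 1 (0-2): L=8.6000, (cx,cy)=(1.0000,0.0000)
member 2 (1-2): L=5.2403, (cx,cy)=(0.8232,-0.5677)
solve A·x = −loads:
  F[0-1] = +2542.5235 N (tension)
  F[0-2] = +2436.9505 N (tension)
  F[1-2] = -2960.2370 N (compression)
  Rx@0 = -4525.6200 N
  Ry@0 = -1449.7881 N
  Ry@2 = +1680.5581 N

2436.950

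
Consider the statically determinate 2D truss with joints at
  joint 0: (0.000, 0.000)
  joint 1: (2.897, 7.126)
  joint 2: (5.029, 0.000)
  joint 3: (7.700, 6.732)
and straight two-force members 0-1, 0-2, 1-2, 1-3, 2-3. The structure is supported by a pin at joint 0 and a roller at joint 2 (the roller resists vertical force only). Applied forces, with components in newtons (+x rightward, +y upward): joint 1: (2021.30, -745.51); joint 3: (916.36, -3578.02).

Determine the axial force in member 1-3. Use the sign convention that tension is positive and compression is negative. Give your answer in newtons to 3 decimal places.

2269.948

N=4 nodes, M=5 members, R=3 reactions → 2N=8, M+R=8
member 0 (0-1): L=7.6924, (cx,cy)=(0.3766,0.9264)
member 1 (0-2): L=5.0290, (cx,cy)=(1.0000,0.0000)
member 2 (1-2): L=7.4381, (cx,cy)=(0.2866,-0.9580)
member 3 (1-3): L=4.8191, (cx,cy)=(0.9967,-0.0818)
member 4 (2-3): L=7.2425, (cx,cy)=(0.3688,0.9295)
solve A·x = −loads:
  F[0-1] = +6126.1723 N (tension)
  F[0-2] = +630.4995 N (tension)
  F[1-2] = -6895.5490 N (compression)
  F[1-3] = +2269.9476 N (tension)
  F[2-3] = -3649.6985 N (compression)
  Rx@0 = -2937.6600 N
  Ry@0 = -5675.1210 N
  Ry@2 = +9998.6510 N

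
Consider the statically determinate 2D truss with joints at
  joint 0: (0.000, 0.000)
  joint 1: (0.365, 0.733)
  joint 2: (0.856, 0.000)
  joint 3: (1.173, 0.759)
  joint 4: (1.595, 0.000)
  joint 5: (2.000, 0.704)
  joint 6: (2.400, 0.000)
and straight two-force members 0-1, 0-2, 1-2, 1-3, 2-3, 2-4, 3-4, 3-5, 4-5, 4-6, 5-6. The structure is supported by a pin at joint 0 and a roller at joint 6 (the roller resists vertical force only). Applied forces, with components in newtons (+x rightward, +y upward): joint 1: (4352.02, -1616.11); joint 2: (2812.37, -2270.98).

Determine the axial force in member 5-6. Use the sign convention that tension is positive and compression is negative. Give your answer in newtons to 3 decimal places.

N=7 nodes, M=11 members, R=3 reactions → 2N=14, M+R=14
member 0 (0-1): L=0.8188, (cx,cy)=(0.4457,0.8952)
member 1 (0-2): L=0.8560, (cx,cy)=(1.0000,0.0000)
member 2 (1-2): L=0.8823, (cx,cy)=(0.5565,-0.8308)
member 3 (1-3): L=0.8084, (cx,cy)=(0.9995,0.0322)
member 4 (2-3): L=0.8225, (cx,cy)=(0.3854,0.9228)
member 5 (2-4): L=0.7390, (cx,cy)=(1.0000,0.0000)
member 6 (3-4): L=0.8684, (cx,cy)=(0.4859,-0.8740)
member 7 (3-5): L=0.8288, (cx,cy)=(0.9978,-0.0664)
member 8 (4-5): L=0.8122, (cx,cy)=(0.4987,0.8668)
member 9 (4-6): L=0.8050, (cx,cy)=(1.0000,0.0000)
member 10 (5-6): L=0.8097, (cx,cy)=(0.4940,-0.8695)
solve A·x = −loads:
  F[0-1] = -1678.0759 N (compression)
  F[0-2] = +7912.3882 N (tension)
  F[1-2] = -327.6346 N (compression)
  F[1-3] = -4920.2251 N (compression)
  F[2-3] = +2756.0877 N (tension)
  F[2-4] = +3855.5051 N (tension)
  F[3-4] = -2528.9202 N (compression)
  F[3-5] = -2632.4135 N (compression)
  F[4-5] = +2549.9101 N (tension)
  F[4-6] = +1355.0828 N (tension)
  F[5-6] = -2743.0303 N (compression)
  Rx@0 = -7164.3900 N
  Ry@0 = +1502.1443 N
  Ry@6 = +2384.9457 N

-2743.030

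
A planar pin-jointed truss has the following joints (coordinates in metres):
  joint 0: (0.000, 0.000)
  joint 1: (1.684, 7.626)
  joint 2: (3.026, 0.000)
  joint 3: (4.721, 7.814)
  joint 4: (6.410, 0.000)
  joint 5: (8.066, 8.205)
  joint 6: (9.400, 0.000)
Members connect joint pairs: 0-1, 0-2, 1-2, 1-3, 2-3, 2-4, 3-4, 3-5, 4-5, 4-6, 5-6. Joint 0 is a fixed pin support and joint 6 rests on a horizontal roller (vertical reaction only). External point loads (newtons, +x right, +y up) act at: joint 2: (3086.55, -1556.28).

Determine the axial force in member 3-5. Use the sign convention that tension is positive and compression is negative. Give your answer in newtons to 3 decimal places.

-188.251

N=7 nodes, M=11 members, R=3 reactions → 2N=14, M+R=14
member 0 (0-1): L=7.8097, (cx,cy)=(0.2156,0.9765)
member 1 (0-2): L=3.0260, (cx,cy)=(1.0000,0.0000)
member 2 (1-2): L=7.7432, (cx,cy)=(0.1733,-0.9849)
member 3 (1-3): L=3.0428, (cx,cy)=(0.9981,0.0618)
member 4 (2-3): L=7.9957, (cx,cy)=(0.2120,0.9773)
member 5 (2-4): L=3.3840, (cx,cy)=(1.0000,0.0000)
member 6 (3-4): L=7.9945, (cx,cy)=(0.2113,-0.9774)
member 7 (3-5): L=3.3678, (cx,cy)=(0.9932,0.1161)
member 8 (4-5): L=8.3704, (cx,cy)=(0.1978,0.9802)
member 9 (4-6): L=2.9900, (cx,cy)=(1.0000,0.0000)
member 10 (5-6): L=8.3127, (cx,cy)=(0.1605,-0.9870)
solve A·x = −loads:
  F[0-1] = -1080.7136 N (compression)
  F[0-2] = +3319.5829 N (tension)
  F[1-2] = +1045.4698 N (tension)
  F[1-3] = -415.0201 N (compression)
  F[2-3] = +538.8792 N (tension)
  F[2-4] = +299.9912 N (tension)
  F[3-4] = -534.9202 N (compression)
  F[3-5] = -188.2508 N (compression)
  F[4-5] = +533.3884 N (tension)
  F[4-6] = +81.4528 N (tension)
  F[5-6] = -507.5680 N (compression)
  Rx@0 = -3086.5500 N
  Ry@0 = +1055.2903 N
  Ry@6 = +500.9897 N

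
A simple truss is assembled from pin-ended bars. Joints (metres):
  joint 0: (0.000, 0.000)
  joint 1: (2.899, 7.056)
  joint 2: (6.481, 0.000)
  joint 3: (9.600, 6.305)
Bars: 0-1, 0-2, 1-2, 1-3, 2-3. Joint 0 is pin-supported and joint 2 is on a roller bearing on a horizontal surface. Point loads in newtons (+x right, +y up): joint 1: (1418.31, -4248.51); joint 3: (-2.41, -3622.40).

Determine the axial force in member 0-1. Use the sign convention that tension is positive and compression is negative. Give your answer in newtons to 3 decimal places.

N=4 nodes, M=5 members, R=3 reactions → 2N=8, M+R=8
member 0 (0-1): L=7.6283, (cx,cy)=(0.3800,0.9250)
member 1 (0-2): L=6.4810, (cx,cy)=(1.0000,0.0000)
member 2 (1-2): L=7.9131, (cx,cy)=(0.4527,-0.8917)
member 3 (1-3): L=6.7430, (cx,cy)=(0.9938,-0.1114)
member 4 (2-3): L=7.0343, (cx,cy)=(0.4434,0.8963)
solve A·x = −loads:
  F[0-1] = +1012.9694 N (tension)
  F[0-2] = +1030.9402 N (tension)
  F[1-2] = -6028.5066 N (compression)
  F[1-3] = +1706.1560 N (tension)
  F[2-3] = -3829.3918 N (compression)
  Rx@0 = -1415.9000 N
  Ry@0 = -936.9701 N
  Ry@2 = +8807.8801 N

1012.969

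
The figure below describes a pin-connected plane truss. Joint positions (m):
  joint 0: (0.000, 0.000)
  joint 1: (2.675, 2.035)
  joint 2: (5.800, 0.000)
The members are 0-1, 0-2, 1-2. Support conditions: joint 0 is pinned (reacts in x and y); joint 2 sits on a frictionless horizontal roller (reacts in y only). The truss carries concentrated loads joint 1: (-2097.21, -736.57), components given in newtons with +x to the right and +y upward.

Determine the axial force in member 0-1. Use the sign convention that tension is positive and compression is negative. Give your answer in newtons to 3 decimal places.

-1870.792

N=3 nodes, M=3 members, R=3 reactions → 2N=6, M+R=6
member 0 (0-1): L=3.3611, (cx,cy)=(0.7959,0.6055)
member 1 (0-2): L=5.8000, (cx,cy)=(1.0000,0.0000)
member 2 (1-2): L=3.7292, (cx,cy)=(0.8380,-0.5457)
solve A·x = −loads:
  F[0-1] = -1870.7917 N (compression)
  F[0-2] = -608.2928 N (compression)
  F[1-2] = +725.9004 N (tension)
  Rx@0 = +2097.2100 N
  Ry@0 = +1132.6903 N
  Ry@2 = -396.1203 N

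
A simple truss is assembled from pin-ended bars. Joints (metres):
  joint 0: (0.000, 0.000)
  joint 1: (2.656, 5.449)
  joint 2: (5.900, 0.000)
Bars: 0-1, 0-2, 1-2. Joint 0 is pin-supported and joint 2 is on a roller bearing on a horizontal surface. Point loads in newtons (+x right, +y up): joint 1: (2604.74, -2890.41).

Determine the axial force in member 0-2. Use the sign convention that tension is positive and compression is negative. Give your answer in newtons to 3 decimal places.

N=3 nodes, M=3 members, R=3 reactions → 2N=6, M+R=6
member 0 (0-1): L=6.0618, (cx,cy)=(0.4382,0.8989)
member 1 (0-2): L=5.9000, (cx,cy)=(1.0000,0.0000)
member 2 (1-2): L=6.3415, (cx,cy)=(0.5115,-0.8593)
solve A·x = −loads:
  F[0-1] = +908.2155 N (tension)
  F[0-2] = +2206.8049 N (tension)
  F[1-2] = -4313.9774 N (compression)
  Rx@0 = -2604.7400 N
  Ry@0 = -816.3963 N
  Ry@2 = +3706.8063 N

2206.805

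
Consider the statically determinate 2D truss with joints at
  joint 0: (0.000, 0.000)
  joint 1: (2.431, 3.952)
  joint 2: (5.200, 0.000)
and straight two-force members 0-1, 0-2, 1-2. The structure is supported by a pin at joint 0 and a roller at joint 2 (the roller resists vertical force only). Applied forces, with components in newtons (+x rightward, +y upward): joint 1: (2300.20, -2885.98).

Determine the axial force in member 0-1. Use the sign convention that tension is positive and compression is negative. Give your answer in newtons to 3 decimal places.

N=3 nodes, M=3 members, R=3 reactions → 2N=6, M+R=6
member 0 (0-1): L=4.6398, (cx,cy)=(0.5239,0.8518)
member 1 (0-2): L=5.2000, (cx,cy)=(1.0000,0.0000)
member 2 (1-2): L=4.8255, (cx,cy)=(0.5738,-0.8190)
solve A·x = −loads:
  F[0-1] = +248.1556 N (tension)
  F[0-2] = +2170.1811 N (tension)
  F[1-2] = -3781.9636 N (compression)
  Rx@0 = -2300.2000 N
  Ry@0 = -211.3676 N
  Ry@2 = +3097.3476 N

248.156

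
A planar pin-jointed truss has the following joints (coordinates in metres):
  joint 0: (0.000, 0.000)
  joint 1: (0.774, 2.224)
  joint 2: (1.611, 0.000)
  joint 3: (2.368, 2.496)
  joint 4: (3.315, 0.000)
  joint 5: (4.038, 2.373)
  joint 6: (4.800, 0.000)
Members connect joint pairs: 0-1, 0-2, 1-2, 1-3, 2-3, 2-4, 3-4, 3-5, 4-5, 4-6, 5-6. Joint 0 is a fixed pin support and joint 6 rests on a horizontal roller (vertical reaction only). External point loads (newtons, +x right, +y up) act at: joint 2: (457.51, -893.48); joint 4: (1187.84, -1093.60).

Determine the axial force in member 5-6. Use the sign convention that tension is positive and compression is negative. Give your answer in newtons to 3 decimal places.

-1108.207

N=7 nodes, M=11 members, R=3 reactions → 2N=14, M+R=14
member 0 (0-1): L=2.3548, (cx,cy)=(0.3287,0.9444)
member 1 (0-2): L=1.6110, (cx,cy)=(1.0000,0.0000)
member 2 (1-2): L=2.3763, (cx,cy)=(0.3522,-0.9359)
member 3 (1-3): L=1.6170, (cx,cy)=(0.9858,0.1682)
member 4 (2-3): L=2.6083, (cx,cy)=(0.2902,0.9570)
member 5 (2-4): L=1.7040, (cx,cy)=(1.0000,0.0000)
member 6 (3-4): L=2.6696, (cx,cy)=(0.3547,-0.9350)
member 7 (3-5): L=1.6745, (cx,cy)=(0.9973,-0.0735)
member 8 (4-5): L=2.4807, (cx,cy)=(0.2915,0.9566)
member 9 (4-6): L=1.4850, (cx,cy)=(1.0000,0.0000)
member 10 (5-6): L=2.4923, (cx,cy)=(0.3057,-0.9521)
solve A·x = −loads:
  F[0-1] = -986.7633 N (compression)
  F[0-2] = +1969.6846 N (tension)
  F[1-2] = +880.0984 N (tension)
  F[1-3] = -643.5007 N (compression)
  F[2-3] = +72.9229 N (tension)
  F[2-4] = +1801.0073 N (tension)
  F[3-4] = +92.0070 N (tension)
  F[3-5] = -647.5545 N (compression)
  F[4-5] = +1053.3046 N (tension)
  F[4-6] = +338.8192 N (tension)
  F[5-6] = -1108.2069 N (compression)
  Rx@0 = -1645.3500 N
  Ry@0 = +931.9383 N
  Ry@6 = +1055.1417 N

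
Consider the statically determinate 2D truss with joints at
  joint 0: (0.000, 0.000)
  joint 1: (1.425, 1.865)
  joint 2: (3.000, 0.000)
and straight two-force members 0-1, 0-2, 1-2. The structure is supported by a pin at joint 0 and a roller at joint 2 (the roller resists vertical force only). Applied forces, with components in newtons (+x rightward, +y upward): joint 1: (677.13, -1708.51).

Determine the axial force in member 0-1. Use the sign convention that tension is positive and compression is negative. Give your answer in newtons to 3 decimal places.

-599.067

N=3 nodes, M=3 members, R=3 reactions → 2N=6, M+R=6
member 0 (0-1): L=2.3471, (cx,cy)=(0.6071,0.7946)
member 1 (0-2): L=3.0000, (cx,cy)=(1.0000,0.0000)
member 2 (1-2): L=2.4411, (cx,cy)=(0.6452,-0.7640)
solve A·x = −loads:
  F[0-1] = -599.0672 N (compression)
  F[0-2] = +1040.8439 N (tension)
  F[1-2] = -1613.1928 N (compression)
  Rx@0 = -677.1300 N
  Ry@0 = +476.0186 N
  Ry@2 = +1232.4914 N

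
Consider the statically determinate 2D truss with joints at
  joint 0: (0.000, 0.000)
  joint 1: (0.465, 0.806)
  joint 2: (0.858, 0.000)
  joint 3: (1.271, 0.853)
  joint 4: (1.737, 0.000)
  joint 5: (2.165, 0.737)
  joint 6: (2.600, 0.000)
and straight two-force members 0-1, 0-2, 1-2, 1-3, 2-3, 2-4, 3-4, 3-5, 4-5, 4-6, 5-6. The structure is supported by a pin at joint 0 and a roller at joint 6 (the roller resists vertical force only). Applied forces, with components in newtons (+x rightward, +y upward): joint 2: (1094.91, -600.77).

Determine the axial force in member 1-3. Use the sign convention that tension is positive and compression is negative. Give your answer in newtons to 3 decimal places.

N=7 nodes, M=11 members, R=3 reactions → 2N=14, M+R=14
member 0 (0-1): L=0.9305, (cx,cy)=(0.4997,0.8662)
member 1 (0-2): L=0.8580, (cx,cy)=(1.0000,0.0000)
member 2 (1-2): L=0.8967, (cx,cy)=(0.4383,-0.8988)
member 3 (1-3): L=0.8074, (cx,cy)=(0.9983,0.0582)
member 4 (2-3): L=0.9477, (cx,cy)=(0.4358,0.9001)
member 5 (2-4): L=0.8790, (cx,cy)=(1.0000,0.0000)
member 6 (3-4): L=0.9720, (cx,cy)=(0.4794,-0.8776)
member 7 (3-5): L=0.9015, (cx,cy)=(0.9917,-0.1287)
member 8 (4-5): L=0.8523, (cx,cy)=(0.5022,0.8648)
member 9 (4-6): L=0.8630, (cx,cy)=(1.0000,0.0000)
member 10 (5-6): L=0.8558, (cx,cy)=(0.5083,-0.8612)
solve A·x = −loads:
  F[0-1] = -464.6994 N (compression)
  F[0-2] = +1327.1307 N (tension)
  F[1-2] = +420.7858 N (tension)
  F[1-3] = -417.3462 N (compression)
  F[2-3] = +247.2627 N (tension)
  F[2-4] = +308.8859 N (tension)
  F[3-4] = -193.9909 N (compression)
  F[3-5] = -217.6908 N (compression)
  F[4-5] = +196.8679 N (tension)
  F[4-6] = +117.0156 N (tension)
  F[5-6] = -230.2115 N (compression)
  Rx@0 = -1094.9100 N
  Ry@0 = +402.5159 N
  Ry@6 = +198.2541 N

-417.346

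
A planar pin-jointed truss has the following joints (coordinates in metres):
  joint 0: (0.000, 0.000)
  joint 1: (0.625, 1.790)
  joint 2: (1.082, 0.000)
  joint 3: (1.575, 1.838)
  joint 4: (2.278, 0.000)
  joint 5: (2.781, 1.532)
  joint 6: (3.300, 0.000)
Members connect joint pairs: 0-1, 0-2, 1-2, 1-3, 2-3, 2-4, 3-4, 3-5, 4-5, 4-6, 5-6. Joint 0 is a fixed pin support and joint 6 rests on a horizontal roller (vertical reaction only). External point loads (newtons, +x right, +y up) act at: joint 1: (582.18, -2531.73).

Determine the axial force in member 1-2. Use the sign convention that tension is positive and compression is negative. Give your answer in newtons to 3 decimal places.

-871.526

N=7 nodes, M=11 members, R=3 reactions → 2N=14, M+R=14
member 0 (0-1): L=1.8960, (cx,cy)=(0.3296,0.9441)
member 1 (0-2): L=1.0820, (cx,cy)=(1.0000,0.0000)
member 2 (1-2): L=1.8474, (cx,cy)=(0.2474,-0.9689)
member 3 (1-3): L=0.9512, (cx,cy)=(0.9987,0.0505)
member 4 (2-3): L=1.9030, (cx,cy)=(0.2591,0.9659)
member 5 (2-4): L=1.1960, (cx,cy)=(1.0000,0.0000)
member 6 (3-4): L=1.9679, (cx,cy)=(0.3572,-0.9340)
member 7 (3-5): L=1.2442, (cx,cy)=(0.9693,-0.2459)
member 8 (4-5): L=1.6125, (cx,cy)=(0.3119,0.9501)
member 9 (4-6): L=1.0220, (cx,cy)=(1.0000,0.0000)
member 10 (5-6): L=1.6175, (cx,cy)=(0.3209,-0.9471)
solve A·x = −loads:
  F[0-1] = -1839.2526 N (compression)
  F[0-2] = +1188.4814 N (tension)
  F[1-2] = -871.5260 N (compression)
  F[1-3] = -974.1309 N (compression)
  F[2-3] = +874.2886 N (tension)
  F[2-4] = +746.3890 N (tension)
  F[3-4] = -718.4292 N (compression)
  F[3-5] = -505.2547 N (compression)
  F[4-5] = +706.2640 N (tension)
  F[4-6] = +269.4202 N (tension)
  F[5-6] = -839.6798 N (compression)
  Rx@0 = -582.1800 N
  Ry@0 = +1736.4471 N
  Ry@6 = +795.2829 N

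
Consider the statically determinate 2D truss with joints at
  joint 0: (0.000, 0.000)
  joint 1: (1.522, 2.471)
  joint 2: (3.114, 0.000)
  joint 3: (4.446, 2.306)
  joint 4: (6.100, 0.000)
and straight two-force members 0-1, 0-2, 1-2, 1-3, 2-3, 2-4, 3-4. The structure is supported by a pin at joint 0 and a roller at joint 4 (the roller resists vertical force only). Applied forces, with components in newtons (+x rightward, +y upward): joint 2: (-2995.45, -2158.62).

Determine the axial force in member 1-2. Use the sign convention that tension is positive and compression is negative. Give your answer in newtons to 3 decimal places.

1349.739

N=5 nodes, M=7 members, R=3 reactions → 2N=10, M+R=10
member 0 (0-1): L=2.9021, (cx,cy)=(0.5244,0.8514)
member 1 (0-2): L=3.1140, (cx,cy)=(1.0000,0.0000)
member 2 (1-2): L=2.9394, (cx,cy)=(0.5416,-0.8406)
member 3 (1-3): L=2.9287, (cx,cy)=(0.9984,-0.0563)
member 4 (2-3): L=2.6631, (cx,cy)=(0.5002,0.8659)
member 5 (2-4): L=2.9860, (cx,cy)=(1.0000,0.0000)
member 6 (3-4): L=2.8378, (cx,cy)=(0.5828,-0.8126)
solve A·x = −loads:
  F[0-1] = -1241.0218 N (compression)
  F[0-2] = -2344.6043 N (compression)
  F[1-2] = +1349.7395 N (tension)
  F[1-3] = -1384.0628 N (compression)
  F[2-3] = +1182.5300 N (tension)
  F[2-4] = +790.3895 N (tension)
  F[3-4] = -1356.1072 N (compression)
  Rx@0 = +2995.4500 N
  Ry@0 = +1056.6622 N
  Ry@4 = +1101.9578 N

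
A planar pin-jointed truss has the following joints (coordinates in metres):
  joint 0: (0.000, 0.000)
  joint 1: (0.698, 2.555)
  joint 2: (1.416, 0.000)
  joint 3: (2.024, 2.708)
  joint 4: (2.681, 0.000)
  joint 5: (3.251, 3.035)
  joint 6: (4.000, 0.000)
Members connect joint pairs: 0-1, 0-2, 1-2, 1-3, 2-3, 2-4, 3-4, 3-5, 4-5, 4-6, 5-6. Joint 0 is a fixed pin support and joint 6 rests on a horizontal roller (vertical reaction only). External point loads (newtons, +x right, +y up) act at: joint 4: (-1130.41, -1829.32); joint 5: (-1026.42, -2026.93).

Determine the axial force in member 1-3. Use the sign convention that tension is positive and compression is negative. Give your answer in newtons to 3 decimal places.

-951.881

N=7 nodes, M=11 members, R=3 reactions → 2N=14, M+R=14
member 0 (0-1): L=2.6486, (cx,cy)=(0.2635,0.9647)
member 1 (0-2): L=1.4160, (cx,cy)=(1.0000,0.0000)
member 2 (1-2): L=2.6540, (cx,cy)=(0.2705,-0.9627)
member 3 (1-3): L=1.3348, (cx,cy)=(0.9934,0.1146)
member 4 (2-3): L=2.7754, (cx,cy)=(0.2191,0.9757)
member 5 (2-4): L=1.2650, (cx,cy)=(1.0000,0.0000)
member 6 (3-4): L=2.7866, (cx,cy)=(0.2358,-0.9718)
member 7 (3-5): L=1.2698, (cx,cy)=(0.9663,0.2575)
member 8 (4-5): L=3.0881, (cx,cy)=(0.1846,0.9828)
member 9 (4-6): L=1.3190, (cx,cy)=(1.0000,0.0000)
member 10 (5-6): L=3.1261, (cx,cy)=(0.2396,-0.9709)
solve A·x = −loads:
  F[0-1] = -1826.1092 N (compression)
  F[0-2] = -1675.5905 N (compression)
  F[1-2] = +1716.4566 N (tension)
  F[1-3] = -951.8805 N (compression)
  F[2-3] = -1693.5859 N (compression)
  F[2-4] = -840.2157 N (compression)
  F[3-4] = +1363.4414 N (tension)
  F[3-5] = -1695.2531 N (compression)
  F[4-5] = +513.1341 N (tension)
  F[4-6] = +516.9440 N (tension)
  F[5-6] = -2157.5378 N (compression)
  Rx@0 = +2156.8300 N
  Ry@0 = +1761.5571 N
  Ry@6 = +2094.6929 N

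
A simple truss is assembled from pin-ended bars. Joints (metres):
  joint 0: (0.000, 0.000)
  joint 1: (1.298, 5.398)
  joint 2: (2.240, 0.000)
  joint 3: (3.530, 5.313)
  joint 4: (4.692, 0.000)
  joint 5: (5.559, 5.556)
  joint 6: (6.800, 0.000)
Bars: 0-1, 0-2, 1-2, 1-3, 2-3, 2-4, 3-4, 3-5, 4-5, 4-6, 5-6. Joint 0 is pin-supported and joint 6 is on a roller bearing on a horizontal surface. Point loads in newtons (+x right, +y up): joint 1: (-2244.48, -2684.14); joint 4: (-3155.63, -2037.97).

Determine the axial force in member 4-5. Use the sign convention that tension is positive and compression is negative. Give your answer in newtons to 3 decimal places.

N=7 nodes, M=11 members, R=3 reactions → 2N=14, M+R=14
member 0 (0-1): L=5.5519, (cx,cy)=(0.2338,0.9723)
member 1 (0-2): L=2.2400, (cx,cy)=(1.0000,0.0000)
member 2 (1-2): L=5.4796, (cx,cy)=(0.1719,-0.9851)
member 3 (1-3): L=2.2336, (cx,cy)=(0.9993,-0.0381)
member 4 (2-3): L=5.4674, (cx,cy)=(0.2359,0.9718)
member 5 (2-4): L=2.4520, (cx,cy)=(1.0000,0.0000)
member 6 (3-4): L=5.4386, (cx,cy)=(0.2137,-0.9769)
member 7 (3-5): L=2.0435, (cx,cy)=(0.9929,0.1189)
member 8 (4-5): L=5.6232, (cx,cy)=(0.1542,0.9880)
member 9 (4-6): L=2.1080, (cx,cy)=(1.0000,0.0000)
member 10 (5-6): L=5.6929, (cx,cy)=(0.2180,-0.9760)
solve A·x = −loads:
  F[0-1] = -4715.9761 N (compression)
  F[0-2] = -4297.5370 N (compression)
  F[1-2] = +1898.3398 N (tension)
  F[1-3] = +816.1525 N (tension)
  F[2-3] = -1924.4115 N (compression)
  F[2-4] = -3517.1351 N (compression)
  F[3-4] = +1939.5889 N (tension)
  F[3-5] = -53.2826 N (compression)
  F[4-5] = +144.9019 N (tension)
  F[4-6] = +30.5634 N (tension)
  F[5-6] = -140.2050 N (compression)
  Rx@0 = +5400.1100 N
  Ry@0 = +4585.2768 N
  Ry@6 = +136.8332 N

144.902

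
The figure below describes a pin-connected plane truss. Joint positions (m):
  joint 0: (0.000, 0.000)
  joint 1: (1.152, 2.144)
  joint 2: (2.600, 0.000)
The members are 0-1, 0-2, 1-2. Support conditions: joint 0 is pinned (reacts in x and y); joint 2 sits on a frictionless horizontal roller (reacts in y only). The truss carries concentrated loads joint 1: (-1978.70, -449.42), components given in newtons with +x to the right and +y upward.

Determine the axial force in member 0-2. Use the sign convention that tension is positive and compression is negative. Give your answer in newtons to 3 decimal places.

N=3 nodes, M=3 members, R=3 reactions → 2N=6, M+R=6
member 0 (0-1): L=2.4339, (cx,cy)=(0.4733,0.8809)
member 1 (0-2): L=2.6000, (cx,cy)=(1.0000,0.0000)
member 2 (1-2): L=2.5872, (cx,cy)=(0.5597,-0.8287)
solve A·x = −loads:
  F[0-1] = -2136.4218 N (compression)
  F[0-2] = -967.4982 N (compression)
  F[1-2] = +1728.6470 N (tension)
  Rx@0 = +1978.7000 N
  Ry@0 = +1881.9588 N
  Ry@2 = -1432.5388 N

-967.498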